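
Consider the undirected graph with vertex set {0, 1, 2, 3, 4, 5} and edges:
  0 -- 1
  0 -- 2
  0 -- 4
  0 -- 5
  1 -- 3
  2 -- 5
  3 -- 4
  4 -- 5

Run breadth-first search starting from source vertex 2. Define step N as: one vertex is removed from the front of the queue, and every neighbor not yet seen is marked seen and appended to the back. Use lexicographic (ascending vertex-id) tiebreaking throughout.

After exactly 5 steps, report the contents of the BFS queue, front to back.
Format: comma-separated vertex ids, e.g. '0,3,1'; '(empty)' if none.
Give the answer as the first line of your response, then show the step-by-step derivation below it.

3

step 1: dequeue 2; queue=[0,5]; order=2
step 2: dequeue 0; queue=[5,1,4]; order=2,0
step 3: dequeue 5; queue=[1,4]; order=2,0,5
step 4: dequeue 1; queue=[4,3]; order=2,0,5,1
step 5: dequeue 4; queue=[3]; order=2,0,5,1,4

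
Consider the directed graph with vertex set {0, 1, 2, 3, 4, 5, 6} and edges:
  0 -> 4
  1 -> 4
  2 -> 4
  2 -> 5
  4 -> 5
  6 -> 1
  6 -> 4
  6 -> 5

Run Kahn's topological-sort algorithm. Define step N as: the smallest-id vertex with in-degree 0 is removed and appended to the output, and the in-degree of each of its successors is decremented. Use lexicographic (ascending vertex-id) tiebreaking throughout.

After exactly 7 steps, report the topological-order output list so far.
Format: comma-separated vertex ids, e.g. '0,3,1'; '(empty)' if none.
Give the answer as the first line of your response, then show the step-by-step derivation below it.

0,2,3,6,1,4,5

step 1: output 0; order=[0]; indeg=(0,1,0,0,3,3,0)
step 2: output 2; order=[0,2]; indeg=(0,1,0,0,2,2,0)
step 3: output 3; order=[0,2,3]; indeg=(0,1,0,0,2,2,0)
step 4: output 6; order=[0,2,3,6]; indeg=(0,0,0,0,1,1,0)
step 5: output 1; order=[0,2,3,6,1]; indeg=(0,0,0,0,0,1,0)
step 6: output 4; order=[0,2,3,6,1,4]; indeg=(0,0,0,0,0,0,0)
step 7: output 5; order=[0,2,3,6,1,4,5]; indeg=(0,0,0,0,0,0,0)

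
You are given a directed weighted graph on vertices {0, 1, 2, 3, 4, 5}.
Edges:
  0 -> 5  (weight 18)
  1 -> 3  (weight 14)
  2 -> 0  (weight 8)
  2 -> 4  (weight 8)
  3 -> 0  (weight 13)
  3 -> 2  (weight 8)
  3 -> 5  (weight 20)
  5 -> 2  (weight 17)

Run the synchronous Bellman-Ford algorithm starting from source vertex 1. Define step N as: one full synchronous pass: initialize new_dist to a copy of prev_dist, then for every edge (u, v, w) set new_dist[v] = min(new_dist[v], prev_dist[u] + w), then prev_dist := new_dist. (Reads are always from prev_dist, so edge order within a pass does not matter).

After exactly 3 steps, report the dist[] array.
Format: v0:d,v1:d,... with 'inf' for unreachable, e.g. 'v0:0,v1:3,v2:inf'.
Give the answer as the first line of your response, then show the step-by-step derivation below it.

v0:27,v1:0,v2:22,v3:14,v4:30,v5:34

step 1: dist = v0:inf,v1:0,v2:inf,v3:14,v4:inf,v5:inf
step 2: dist = v0:27,v1:0,v2:22,v3:14,v4:inf,v5:34
step 3: dist = v0:27,v1:0,v2:22,v3:14,v4:30,v5:34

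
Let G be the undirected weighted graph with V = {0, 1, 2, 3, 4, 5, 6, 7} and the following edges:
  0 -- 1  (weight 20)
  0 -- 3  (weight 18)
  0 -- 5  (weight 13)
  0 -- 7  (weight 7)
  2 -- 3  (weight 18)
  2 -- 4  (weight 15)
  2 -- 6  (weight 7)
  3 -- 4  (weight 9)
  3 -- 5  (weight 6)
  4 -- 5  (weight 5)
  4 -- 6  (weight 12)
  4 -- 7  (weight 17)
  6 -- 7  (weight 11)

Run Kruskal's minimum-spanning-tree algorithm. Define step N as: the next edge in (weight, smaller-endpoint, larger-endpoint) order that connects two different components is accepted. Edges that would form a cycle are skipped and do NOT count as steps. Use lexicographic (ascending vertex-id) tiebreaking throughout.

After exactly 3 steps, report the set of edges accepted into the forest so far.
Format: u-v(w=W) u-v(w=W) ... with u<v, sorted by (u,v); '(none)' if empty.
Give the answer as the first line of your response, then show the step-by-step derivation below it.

0-7(w=7) 3-5(w=6) 4-5(w=5)

step 1: add edge 4-5 (w=5); MST = {4-5(w=5)}
step 2: add edge 3-5 (w=6); MST = {3-5(w=6) 4-5(w=5)}
step 3: add edge 0-7 (w=7); MST = {0-7(w=7) 3-5(w=6) 4-5(w=5)}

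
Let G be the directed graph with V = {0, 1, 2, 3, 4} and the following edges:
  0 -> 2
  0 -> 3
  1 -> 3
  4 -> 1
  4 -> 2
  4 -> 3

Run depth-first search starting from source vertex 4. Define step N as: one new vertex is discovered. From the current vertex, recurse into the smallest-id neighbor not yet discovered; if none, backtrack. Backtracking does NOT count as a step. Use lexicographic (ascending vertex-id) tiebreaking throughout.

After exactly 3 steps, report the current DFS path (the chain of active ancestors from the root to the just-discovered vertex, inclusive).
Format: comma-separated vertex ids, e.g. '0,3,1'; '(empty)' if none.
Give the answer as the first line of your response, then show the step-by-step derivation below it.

4,1,3

step 1: discover 4; path=4; order=4
step 2: discover 1; path=4>1; order=4,1
step 3: discover 3; path=4>1>3; order=4,1,3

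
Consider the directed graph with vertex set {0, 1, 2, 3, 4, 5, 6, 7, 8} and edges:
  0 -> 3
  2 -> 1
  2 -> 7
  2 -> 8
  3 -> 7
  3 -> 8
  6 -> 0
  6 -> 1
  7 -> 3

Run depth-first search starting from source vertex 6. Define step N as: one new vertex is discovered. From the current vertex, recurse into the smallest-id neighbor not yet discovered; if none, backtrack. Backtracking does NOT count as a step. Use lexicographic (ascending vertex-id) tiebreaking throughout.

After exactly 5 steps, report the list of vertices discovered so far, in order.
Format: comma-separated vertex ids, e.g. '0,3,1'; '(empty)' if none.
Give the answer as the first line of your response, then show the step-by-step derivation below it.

6,0,3,7,8

step 1: discover 6; path=6; order=6
step 2: discover 0; path=6>0; order=6,0
step 3: discover 3; path=6>0>3; order=6,0,3
step 4: discover 7; path=6>0>3>7; order=6,0,3,7
step 5: discover 8; path=6>0>3>8; order=6,0,3,7,8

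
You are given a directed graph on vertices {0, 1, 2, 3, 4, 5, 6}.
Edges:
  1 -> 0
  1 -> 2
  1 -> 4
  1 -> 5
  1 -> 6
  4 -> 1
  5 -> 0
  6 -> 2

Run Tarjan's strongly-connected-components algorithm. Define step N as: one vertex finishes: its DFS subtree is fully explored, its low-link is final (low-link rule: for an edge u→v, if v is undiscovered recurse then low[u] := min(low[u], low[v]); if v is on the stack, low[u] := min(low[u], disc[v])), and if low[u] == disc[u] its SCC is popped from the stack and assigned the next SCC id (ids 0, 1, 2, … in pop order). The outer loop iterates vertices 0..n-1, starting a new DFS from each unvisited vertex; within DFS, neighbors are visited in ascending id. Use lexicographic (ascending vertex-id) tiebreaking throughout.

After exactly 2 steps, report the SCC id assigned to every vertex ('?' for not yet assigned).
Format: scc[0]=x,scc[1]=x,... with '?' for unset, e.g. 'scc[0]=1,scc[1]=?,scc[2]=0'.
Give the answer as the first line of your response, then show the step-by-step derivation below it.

scc[0]=0,scc[1]=?,scc[2]=1,scc[3]=?,scc[4]=?,scc[5]=?,scc[6]=?

step 1: low=(low[0]=0,low[1]=?,low[2]=?,low[3]=?,low[4]=?,low[5]=?,low[6]=?); scc=(scc[0]=0,scc[1]=?,scc[2]=?,scc[3]=?,scc[4]=?,scc[5]=?,scc[6]=?)
step 2: low=(low[0]=0,low[1]=1,low[2]=2,low[3]=?,low[4]=?,low[5]=?,low[6]=?); scc=(scc[0]=0,scc[1]=?,scc[2]=1,scc[3]=?,scc[4]=?,scc[5]=?,scc[6]=?)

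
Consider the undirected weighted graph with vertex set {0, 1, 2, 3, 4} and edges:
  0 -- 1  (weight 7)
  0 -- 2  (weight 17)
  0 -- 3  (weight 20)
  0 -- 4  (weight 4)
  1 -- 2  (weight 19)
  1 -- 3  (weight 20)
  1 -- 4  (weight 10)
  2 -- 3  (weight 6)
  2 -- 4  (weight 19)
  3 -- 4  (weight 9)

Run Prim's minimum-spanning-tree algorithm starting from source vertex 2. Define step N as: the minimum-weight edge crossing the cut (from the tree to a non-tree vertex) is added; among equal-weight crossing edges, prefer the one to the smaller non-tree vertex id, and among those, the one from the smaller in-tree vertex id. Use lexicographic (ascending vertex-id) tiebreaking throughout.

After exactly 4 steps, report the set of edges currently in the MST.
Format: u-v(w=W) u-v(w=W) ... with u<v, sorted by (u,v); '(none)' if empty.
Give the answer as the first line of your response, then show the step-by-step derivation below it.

0-1(w=7) 0-4(w=4) 2-3(w=6) 3-4(w=9)

step 1: add edge 2-3 (w=6); MST = {2-3(w=6)}
step 2: add edge 3-4 (w=9); MST = {2-3(w=6) 3-4(w=9)}
step 3: add edge 0-4 (w=4); MST = {0-4(w=4) 2-3(w=6) 3-4(w=9)}
step 4: add edge 0-1 (w=7); MST = {0-1(w=7) 0-4(w=4) 2-3(w=6) 3-4(w=9)}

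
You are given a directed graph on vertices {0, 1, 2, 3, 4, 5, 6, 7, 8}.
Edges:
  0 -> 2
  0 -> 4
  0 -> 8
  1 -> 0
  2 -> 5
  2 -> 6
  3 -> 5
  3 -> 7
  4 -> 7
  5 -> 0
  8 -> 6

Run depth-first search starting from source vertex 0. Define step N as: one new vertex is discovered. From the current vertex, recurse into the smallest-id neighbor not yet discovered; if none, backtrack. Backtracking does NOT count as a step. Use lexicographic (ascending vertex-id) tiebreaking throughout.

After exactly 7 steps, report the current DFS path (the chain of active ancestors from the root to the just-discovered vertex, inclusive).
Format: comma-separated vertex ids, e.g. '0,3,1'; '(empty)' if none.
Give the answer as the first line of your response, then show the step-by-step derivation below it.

0,8

step 1: discover 0; path=0; order=0
step 2: discover 2; path=0>2; order=0,2
step 3: discover 5; path=0>2>5; order=0,2,5
step 4: discover 6; path=0>2>6; order=0,2,5,6
step 5: discover 4; path=0>4; order=0,2,5,6,4
step 6: discover 7; path=0>4>7; order=0,2,5,6,4,7
step 7: discover 8; path=0>8; order=0,2,5,6,4,7,8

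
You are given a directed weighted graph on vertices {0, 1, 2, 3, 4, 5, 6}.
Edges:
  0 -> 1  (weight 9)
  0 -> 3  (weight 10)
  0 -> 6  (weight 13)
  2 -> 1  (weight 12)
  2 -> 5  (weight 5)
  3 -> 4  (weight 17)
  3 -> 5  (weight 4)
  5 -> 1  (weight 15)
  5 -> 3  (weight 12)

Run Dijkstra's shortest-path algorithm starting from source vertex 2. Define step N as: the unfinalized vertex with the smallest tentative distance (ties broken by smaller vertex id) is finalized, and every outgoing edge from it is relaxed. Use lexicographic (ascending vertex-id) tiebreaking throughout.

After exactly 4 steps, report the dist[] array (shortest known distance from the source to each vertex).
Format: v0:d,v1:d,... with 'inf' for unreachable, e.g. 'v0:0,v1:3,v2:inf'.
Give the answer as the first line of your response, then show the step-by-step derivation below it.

v0:inf,v1:12,v2:0,v3:17,v4:34,v5:5,v6:inf

step 1: dist = v0:inf,v1:12,v2:0,v3:inf,v4:inf,v5:5,v6:inf
step 2: dist = v0:inf,v1:12,v2:0,v3:17,v4:inf,v5:5,v6:inf
step 3: dist = v0:inf,v1:12,v2:0,v3:17,v4:inf,v5:5,v6:inf
step 4: dist = v0:inf,v1:12,v2:0,v3:17,v4:34,v5:5,v6:inf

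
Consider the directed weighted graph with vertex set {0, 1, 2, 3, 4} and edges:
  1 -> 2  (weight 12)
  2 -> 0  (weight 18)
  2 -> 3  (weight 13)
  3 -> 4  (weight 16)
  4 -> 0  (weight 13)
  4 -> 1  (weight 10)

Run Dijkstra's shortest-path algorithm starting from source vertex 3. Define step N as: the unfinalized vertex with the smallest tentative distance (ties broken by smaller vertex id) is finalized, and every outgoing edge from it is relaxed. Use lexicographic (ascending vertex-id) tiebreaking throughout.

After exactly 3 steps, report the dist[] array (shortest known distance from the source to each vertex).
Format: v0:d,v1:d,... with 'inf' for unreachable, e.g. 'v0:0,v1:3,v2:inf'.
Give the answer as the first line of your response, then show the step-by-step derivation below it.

v0:29,v1:26,v2:38,v3:0,v4:16

step 1: dist = v0:inf,v1:inf,v2:inf,v3:0,v4:16
step 2: dist = v0:29,v1:26,v2:inf,v3:0,v4:16
step 3: dist = v0:29,v1:26,v2:38,v3:0,v4:16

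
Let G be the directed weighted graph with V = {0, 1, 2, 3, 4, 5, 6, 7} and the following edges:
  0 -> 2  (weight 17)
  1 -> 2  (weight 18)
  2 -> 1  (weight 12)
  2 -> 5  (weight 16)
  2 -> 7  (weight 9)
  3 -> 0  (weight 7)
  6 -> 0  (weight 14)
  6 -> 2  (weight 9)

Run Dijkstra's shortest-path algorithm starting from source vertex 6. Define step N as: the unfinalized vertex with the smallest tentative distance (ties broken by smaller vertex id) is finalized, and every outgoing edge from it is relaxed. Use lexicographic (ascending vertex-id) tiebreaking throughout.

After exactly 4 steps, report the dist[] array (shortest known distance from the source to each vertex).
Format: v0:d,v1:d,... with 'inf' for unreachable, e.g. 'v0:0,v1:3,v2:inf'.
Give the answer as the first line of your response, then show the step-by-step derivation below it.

v0:14,v1:21,v2:9,v3:inf,v4:inf,v5:25,v6:0,v7:18

step 1: dist = v0:14,v1:inf,v2:9,v3:inf,v4:inf,v5:inf,v6:0,v7:inf
step 2: dist = v0:14,v1:21,v2:9,v3:inf,v4:inf,v5:25,v6:0,v7:18
step 3: dist = v0:14,v1:21,v2:9,v3:inf,v4:inf,v5:25,v6:0,v7:18
step 4: dist = v0:14,v1:21,v2:9,v3:inf,v4:inf,v5:25,v6:0,v7:18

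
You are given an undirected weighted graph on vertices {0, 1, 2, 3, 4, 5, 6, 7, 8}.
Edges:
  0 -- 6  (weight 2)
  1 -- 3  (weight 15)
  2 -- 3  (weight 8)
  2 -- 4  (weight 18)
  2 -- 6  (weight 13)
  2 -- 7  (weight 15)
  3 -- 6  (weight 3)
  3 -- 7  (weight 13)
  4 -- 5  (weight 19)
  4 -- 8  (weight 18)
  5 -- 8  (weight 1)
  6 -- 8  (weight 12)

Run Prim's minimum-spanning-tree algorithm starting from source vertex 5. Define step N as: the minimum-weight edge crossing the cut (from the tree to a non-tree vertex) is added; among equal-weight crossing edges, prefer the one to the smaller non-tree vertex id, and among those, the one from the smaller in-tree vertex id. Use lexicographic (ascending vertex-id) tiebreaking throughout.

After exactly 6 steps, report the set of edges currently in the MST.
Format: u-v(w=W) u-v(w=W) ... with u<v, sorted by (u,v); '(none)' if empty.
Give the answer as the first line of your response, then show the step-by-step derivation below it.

0-6(w=2) 2-3(w=8) 3-6(w=3) 3-7(w=13) 5-8(w=1) 6-8(w=12)

step 1: add edge 5-8 (w=1); MST = {5-8(w=1)}
step 2: add edge 6-8 (w=12); MST = {5-8(w=1) 6-8(w=12)}
step 3: add edge 0-6 (w=2); MST = {0-6(w=2) 5-8(w=1) 6-8(w=12)}
step 4: add edge 3-6 (w=3); MST = {0-6(w=2) 3-6(w=3) 5-8(w=1) 6-8(w=12)}
step 5: add edge 2-3 (w=8); MST = {0-6(w=2) 2-3(w=8) 3-6(w=3) 5-8(w=1) 6-8(w=12)}
step 6: add edge 3-7 (w=13); MST = {0-6(w=2) 2-3(w=8) 3-6(w=3) 3-7(w=13) 5-8(w=1) 6-8(w=12)}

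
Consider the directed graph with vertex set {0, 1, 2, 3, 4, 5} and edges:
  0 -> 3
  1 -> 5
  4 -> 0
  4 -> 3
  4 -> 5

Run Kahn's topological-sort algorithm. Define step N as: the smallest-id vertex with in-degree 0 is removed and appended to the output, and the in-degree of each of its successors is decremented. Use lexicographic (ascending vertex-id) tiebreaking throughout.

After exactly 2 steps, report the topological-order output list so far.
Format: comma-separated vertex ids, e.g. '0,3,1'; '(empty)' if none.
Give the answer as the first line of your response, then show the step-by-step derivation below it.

1,2

step 1: output 1; order=[1]; indeg=(1,0,0,2,0,1)
step 2: output 2; order=[1,2]; indeg=(1,0,0,2,0,1)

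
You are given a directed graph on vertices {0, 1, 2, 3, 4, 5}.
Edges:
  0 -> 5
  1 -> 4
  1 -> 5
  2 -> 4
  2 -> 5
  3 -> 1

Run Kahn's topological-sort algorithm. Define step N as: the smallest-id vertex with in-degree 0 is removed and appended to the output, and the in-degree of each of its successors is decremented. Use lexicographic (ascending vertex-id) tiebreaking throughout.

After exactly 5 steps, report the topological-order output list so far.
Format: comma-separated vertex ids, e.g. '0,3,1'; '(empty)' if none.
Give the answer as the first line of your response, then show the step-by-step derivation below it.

0,2,3,1,4

step 1: output 0; order=[0]; indeg=(0,1,0,0,2,2)
step 2: output 2; order=[0,2]; indeg=(0,1,0,0,1,1)
step 3: output 3; order=[0,2,3]; indeg=(0,0,0,0,1,1)
step 4: output 1; order=[0,2,3,1]; indeg=(0,0,0,0,0,0)
step 5: output 4; order=[0,2,3,1,4]; indeg=(0,0,0,0,0,0)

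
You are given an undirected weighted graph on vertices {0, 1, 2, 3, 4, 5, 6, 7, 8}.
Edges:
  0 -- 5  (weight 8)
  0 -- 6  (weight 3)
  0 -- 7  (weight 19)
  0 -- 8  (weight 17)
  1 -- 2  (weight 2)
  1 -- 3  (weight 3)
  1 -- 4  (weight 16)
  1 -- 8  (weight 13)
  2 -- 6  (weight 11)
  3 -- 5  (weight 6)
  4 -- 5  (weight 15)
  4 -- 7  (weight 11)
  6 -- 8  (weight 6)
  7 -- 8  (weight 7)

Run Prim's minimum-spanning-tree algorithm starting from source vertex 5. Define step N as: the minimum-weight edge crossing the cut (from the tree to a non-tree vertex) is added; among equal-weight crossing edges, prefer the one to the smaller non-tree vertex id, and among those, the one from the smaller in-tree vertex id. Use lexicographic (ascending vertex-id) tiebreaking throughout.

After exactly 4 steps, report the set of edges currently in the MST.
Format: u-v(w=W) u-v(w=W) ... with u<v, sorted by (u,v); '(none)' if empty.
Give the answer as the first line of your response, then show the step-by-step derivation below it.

0-5(w=8) 1-2(w=2) 1-3(w=3) 3-5(w=6)

step 1: add edge 3-5 (w=6); MST = {3-5(w=6)}
step 2: add edge 1-3 (w=3); MST = {1-3(w=3) 3-5(w=6)}
step 3: add edge 1-2 (w=2); MST = {1-2(w=2) 1-3(w=3) 3-5(w=6)}
step 4: add edge 0-5 (w=8); MST = {0-5(w=8) 1-2(w=2) 1-3(w=3) 3-5(w=6)}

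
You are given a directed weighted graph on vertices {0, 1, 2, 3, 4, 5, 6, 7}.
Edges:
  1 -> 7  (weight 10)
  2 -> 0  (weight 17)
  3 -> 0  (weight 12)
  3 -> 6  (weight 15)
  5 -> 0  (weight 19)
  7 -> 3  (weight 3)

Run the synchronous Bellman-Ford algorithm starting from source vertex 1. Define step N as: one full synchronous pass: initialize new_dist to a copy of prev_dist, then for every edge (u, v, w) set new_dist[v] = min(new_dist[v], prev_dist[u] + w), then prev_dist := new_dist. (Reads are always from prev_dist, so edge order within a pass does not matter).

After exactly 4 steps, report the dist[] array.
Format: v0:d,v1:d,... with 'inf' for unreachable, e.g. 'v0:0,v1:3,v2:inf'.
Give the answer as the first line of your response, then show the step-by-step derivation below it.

v0:25,v1:0,v2:inf,v3:13,v4:inf,v5:inf,v6:28,v7:10

step 1: dist = v0:inf,v1:0,v2:inf,v3:inf,v4:inf,v5:inf,v6:inf,v7:10
step 2: dist = v0:inf,v1:0,v2:inf,v3:13,v4:inf,v5:inf,v6:inf,v7:10
step 3: dist = v0:25,v1:0,v2:inf,v3:13,v4:inf,v5:inf,v6:28,v7:10
step 4: dist = v0:25,v1:0,v2:inf,v3:13,v4:inf,v5:inf,v6:28,v7:10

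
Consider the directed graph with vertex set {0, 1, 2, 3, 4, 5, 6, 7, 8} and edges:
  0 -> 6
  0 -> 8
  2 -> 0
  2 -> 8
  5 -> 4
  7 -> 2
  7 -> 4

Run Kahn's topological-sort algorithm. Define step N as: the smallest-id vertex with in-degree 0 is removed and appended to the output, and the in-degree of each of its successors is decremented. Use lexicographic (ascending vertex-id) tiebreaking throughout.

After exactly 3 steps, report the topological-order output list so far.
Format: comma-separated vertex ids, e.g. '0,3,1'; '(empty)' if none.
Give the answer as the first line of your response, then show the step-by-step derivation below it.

1,3,5

step 1: output 1; order=[1]; indeg=(1,0,1,0,2,0,1,0,2)
step 2: output 3; order=[1,3]; indeg=(1,0,1,0,2,0,1,0,2)
step 3: output 5; order=[1,3,5]; indeg=(1,0,1,0,1,0,1,0,2)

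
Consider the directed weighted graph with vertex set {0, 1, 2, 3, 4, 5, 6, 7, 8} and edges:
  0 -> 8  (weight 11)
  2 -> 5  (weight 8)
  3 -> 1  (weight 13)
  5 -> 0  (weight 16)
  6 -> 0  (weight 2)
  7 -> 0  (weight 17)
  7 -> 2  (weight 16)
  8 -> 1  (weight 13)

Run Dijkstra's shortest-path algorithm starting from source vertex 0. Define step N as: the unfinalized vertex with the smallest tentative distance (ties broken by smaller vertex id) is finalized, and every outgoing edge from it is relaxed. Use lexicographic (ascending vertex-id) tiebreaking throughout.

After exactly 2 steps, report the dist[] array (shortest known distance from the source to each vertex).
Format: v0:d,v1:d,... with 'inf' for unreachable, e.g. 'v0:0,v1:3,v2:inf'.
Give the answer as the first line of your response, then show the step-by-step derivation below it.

v0:0,v1:24,v2:inf,v3:inf,v4:inf,v5:inf,v6:inf,v7:inf,v8:11

step 1: dist = v0:0,v1:inf,v2:inf,v3:inf,v4:inf,v5:inf,v6:inf,v7:inf,v8:11
step 2: dist = v0:0,v1:24,v2:inf,v3:inf,v4:inf,v5:inf,v6:inf,v7:inf,v8:11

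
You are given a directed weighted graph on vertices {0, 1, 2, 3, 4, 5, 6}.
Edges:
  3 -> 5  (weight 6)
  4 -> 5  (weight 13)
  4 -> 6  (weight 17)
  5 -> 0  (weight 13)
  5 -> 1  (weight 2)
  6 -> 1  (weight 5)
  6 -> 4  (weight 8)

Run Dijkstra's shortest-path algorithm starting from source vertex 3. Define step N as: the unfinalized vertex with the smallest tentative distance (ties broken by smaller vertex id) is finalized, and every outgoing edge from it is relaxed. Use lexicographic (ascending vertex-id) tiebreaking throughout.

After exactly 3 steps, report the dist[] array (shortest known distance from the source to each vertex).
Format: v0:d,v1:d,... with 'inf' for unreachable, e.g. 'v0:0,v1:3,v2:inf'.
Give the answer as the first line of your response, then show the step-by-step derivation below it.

v0:19,v1:8,v2:inf,v3:0,v4:inf,v5:6,v6:inf

step 1: dist = v0:inf,v1:inf,v2:inf,v3:0,v4:inf,v5:6,v6:inf
step 2: dist = v0:19,v1:8,v2:inf,v3:0,v4:inf,v5:6,v6:inf
step 3: dist = v0:19,v1:8,v2:inf,v3:0,v4:inf,v5:6,v6:inf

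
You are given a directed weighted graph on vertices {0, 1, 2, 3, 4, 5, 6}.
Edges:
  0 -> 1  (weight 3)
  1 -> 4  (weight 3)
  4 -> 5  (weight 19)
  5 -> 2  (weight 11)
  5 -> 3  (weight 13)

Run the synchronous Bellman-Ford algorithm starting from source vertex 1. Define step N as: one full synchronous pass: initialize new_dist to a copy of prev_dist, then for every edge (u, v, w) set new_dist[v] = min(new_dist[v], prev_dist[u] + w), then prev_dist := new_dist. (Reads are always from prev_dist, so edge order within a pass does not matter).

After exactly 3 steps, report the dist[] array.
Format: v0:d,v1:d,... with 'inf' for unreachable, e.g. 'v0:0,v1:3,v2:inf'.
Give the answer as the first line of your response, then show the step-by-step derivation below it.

v0:inf,v1:0,v2:33,v3:35,v4:3,v5:22,v6:inf

step 1: dist = v0:inf,v1:0,v2:inf,v3:inf,v4:3,v5:inf,v6:inf
step 2: dist = v0:inf,v1:0,v2:inf,v3:inf,v4:3,v5:22,v6:inf
step 3: dist = v0:inf,v1:0,v2:33,v3:35,v4:3,v5:22,v6:inf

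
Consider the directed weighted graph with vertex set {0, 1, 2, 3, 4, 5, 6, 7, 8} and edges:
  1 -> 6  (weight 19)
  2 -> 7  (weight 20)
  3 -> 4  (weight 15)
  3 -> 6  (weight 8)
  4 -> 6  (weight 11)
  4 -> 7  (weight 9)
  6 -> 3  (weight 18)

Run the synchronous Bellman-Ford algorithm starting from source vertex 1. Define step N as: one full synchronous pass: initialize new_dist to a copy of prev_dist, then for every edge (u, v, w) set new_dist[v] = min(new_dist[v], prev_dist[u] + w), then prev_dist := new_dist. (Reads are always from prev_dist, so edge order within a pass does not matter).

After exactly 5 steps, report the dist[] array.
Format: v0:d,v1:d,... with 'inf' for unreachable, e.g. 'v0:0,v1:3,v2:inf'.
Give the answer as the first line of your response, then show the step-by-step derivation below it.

v0:inf,v1:0,v2:inf,v3:37,v4:52,v5:inf,v6:19,v7:61,v8:inf

step 1: dist = v0:inf,v1:0,v2:inf,v3:inf,v4:inf,v5:inf,v6:19,v7:inf,v8:inf
step 2: dist = v0:inf,v1:0,v2:inf,v3:37,v4:inf,v5:inf,v6:19,v7:inf,v8:inf
step 3: dist = v0:inf,v1:0,v2:inf,v3:37,v4:52,v5:inf,v6:19,v7:inf,v8:inf
step 4: dist = v0:inf,v1:0,v2:inf,v3:37,v4:52,v5:inf,v6:19,v7:61,v8:inf
step 5: dist = v0:inf,v1:0,v2:inf,v3:37,v4:52,v5:inf,v6:19,v7:61,v8:inf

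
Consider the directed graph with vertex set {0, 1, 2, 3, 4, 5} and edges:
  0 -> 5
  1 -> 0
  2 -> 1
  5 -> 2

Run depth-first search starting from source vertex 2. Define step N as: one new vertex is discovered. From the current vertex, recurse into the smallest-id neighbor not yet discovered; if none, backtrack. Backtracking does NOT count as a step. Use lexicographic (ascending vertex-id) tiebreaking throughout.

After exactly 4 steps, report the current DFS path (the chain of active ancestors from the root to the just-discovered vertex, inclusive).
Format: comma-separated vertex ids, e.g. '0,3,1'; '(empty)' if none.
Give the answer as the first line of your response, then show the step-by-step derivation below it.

2,1,0,5

step 1: discover 2; path=2; order=2
step 2: discover 1; path=2>1; order=2,1
step 3: discover 0; path=2>1>0; order=2,1,0
step 4: discover 5; path=2>1>0>5; order=2,1,0,5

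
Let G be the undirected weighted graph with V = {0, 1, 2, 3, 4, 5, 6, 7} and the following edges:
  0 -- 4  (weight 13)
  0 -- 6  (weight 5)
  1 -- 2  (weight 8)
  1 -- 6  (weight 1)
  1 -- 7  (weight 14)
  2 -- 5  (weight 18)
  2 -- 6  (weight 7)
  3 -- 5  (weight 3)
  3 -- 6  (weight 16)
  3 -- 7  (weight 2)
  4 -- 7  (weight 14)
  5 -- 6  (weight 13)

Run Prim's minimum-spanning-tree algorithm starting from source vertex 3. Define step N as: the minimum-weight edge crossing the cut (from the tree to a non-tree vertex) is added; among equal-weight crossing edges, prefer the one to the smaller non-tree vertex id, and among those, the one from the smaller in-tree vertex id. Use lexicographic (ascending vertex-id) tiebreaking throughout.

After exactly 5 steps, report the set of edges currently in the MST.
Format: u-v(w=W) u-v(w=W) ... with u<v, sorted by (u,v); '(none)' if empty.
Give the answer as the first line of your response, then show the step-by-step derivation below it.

0-6(w=5) 1-6(w=1) 3-5(w=3) 3-7(w=2) 5-6(w=13)

step 1: add edge 3-7 (w=2); MST = {3-7(w=2)}
step 2: add edge 3-5 (w=3); MST = {3-5(w=3) 3-7(w=2)}
step 3: add edge 5-6 (w=13); MST = {3-5(w=3) 3-7(w=2) 5-6(w=13)}
step 4: add edge 1-6 (w=1); MST = {1-6(w=1) 3-5(w=3) 3-7(w=2) 5-6(w=13)}
step 5: add edge 0-6 (w=5); MST = {0-6(w=5) 1-6(w=1) 3-5(w=3) 3-7(w=2) 5-6(w=13)}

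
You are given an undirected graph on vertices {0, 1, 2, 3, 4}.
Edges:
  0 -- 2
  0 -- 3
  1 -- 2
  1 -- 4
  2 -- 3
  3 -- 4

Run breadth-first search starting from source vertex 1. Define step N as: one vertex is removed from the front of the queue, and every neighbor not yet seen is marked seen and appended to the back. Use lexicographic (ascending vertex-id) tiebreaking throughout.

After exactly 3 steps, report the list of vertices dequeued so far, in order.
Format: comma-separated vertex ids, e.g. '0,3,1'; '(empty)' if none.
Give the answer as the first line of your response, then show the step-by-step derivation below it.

1,2,4

step 1: dequeue 1; queue=[2,4]; order=1
step 2: dequeue 2; queue=[4,0,3]; order=1,2
step 3: dequeue 4; queue=[0,3]; order=1,2,4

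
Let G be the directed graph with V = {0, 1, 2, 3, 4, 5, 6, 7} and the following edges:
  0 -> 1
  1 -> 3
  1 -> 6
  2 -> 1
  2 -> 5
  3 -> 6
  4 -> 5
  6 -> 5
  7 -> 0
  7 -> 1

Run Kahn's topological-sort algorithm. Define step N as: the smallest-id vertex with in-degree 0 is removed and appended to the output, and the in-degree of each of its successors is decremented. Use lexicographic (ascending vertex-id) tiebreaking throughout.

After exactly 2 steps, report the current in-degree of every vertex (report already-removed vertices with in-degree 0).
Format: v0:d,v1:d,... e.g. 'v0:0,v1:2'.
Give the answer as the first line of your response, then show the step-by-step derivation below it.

v0:1,v1:2,v2:0,v3:1,v4:0,v5:1,v6:2,v7:0

step 1: output 2; order=[2]; indeg=(1,2,0,1,0,2,2,0)
step 2: output 4; order=[2,4]; indeg=(1,2,0,1,0,1,2,0)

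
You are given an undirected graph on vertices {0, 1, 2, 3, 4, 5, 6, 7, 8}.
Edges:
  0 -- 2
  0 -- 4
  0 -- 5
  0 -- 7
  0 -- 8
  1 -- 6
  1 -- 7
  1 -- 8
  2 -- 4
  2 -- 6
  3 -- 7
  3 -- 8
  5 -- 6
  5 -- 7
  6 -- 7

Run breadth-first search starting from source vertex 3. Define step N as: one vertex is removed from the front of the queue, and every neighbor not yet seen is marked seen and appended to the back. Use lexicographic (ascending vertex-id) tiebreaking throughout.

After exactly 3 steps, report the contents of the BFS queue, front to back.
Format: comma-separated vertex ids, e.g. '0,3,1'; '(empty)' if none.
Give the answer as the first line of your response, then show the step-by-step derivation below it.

0,1,5,6

step 1: dequeue 3; queue=[7,8]; order=3
step 2: dequeue 7; queue=[8,0,1,5,6]; order=3,7
step 3: dequeue 8; queue=[0,1,5,6]; order=3,7,8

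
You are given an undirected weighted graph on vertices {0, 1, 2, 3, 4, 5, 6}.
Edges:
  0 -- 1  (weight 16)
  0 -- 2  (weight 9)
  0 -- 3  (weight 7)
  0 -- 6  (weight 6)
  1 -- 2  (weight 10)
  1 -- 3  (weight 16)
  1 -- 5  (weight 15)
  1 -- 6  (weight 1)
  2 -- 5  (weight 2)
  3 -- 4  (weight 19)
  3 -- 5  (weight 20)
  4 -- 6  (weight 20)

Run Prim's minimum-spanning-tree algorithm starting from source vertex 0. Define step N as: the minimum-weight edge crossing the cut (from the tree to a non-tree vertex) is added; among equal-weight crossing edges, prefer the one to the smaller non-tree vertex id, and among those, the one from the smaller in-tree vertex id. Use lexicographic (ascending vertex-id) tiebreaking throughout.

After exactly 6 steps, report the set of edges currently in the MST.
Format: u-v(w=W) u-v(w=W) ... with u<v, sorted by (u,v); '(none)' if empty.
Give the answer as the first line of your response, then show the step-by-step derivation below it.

0-2(w=9) 0-3(w=7) 0-6(w=6) 1-6(w=1) 2-5(w=2) 3-4(w=19)

step 1: add edge 0-6 (w=6); MST = {0-6(w=6)}
step 2: add edge 1-6 (w=1); MST = {0-6(w=6) 1-6(w=1)}
step 3: add edge 0-3 (w=7); MST = {0-3(w=7) 0-6(w=6) 1-6(w=1)}
step 4: add edge 0-2 (w=9); MST = {0-2(w=9) 0-3(w=7) 0-6(w=6) 1-6(w=1)}
step 5: add edge 2-5 (w=2); MST = {0-2(w=9) 0-3(w=7) 0-6(w=6) 1-6(w=1) 2-5(w=2)}
step 6: add edge 3-4 (w=19); MST = {0-2(w=9) 0-3(w=7) 0-6(w=6) 1-6(w=1) 2-5(w=2) 3-4(w=19)}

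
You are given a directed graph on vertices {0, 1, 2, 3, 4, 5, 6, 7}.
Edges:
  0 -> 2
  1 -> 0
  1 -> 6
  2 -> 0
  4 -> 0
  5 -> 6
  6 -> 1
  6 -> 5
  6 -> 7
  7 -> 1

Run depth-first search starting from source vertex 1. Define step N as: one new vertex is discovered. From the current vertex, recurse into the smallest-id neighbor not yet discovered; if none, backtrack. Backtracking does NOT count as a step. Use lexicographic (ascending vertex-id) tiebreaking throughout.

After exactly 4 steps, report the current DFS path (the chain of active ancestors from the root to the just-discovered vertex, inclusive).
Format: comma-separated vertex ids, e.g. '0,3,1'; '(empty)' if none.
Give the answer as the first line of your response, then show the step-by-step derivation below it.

1,6

step 1: discover 1; path=1; order=1
step 2: discover 0; path=1>0; order=1,0
step 3: discover 2; path=1>0>2; order=1,0,2
step 4: discover 6; path=1>6; order=1,0,2,6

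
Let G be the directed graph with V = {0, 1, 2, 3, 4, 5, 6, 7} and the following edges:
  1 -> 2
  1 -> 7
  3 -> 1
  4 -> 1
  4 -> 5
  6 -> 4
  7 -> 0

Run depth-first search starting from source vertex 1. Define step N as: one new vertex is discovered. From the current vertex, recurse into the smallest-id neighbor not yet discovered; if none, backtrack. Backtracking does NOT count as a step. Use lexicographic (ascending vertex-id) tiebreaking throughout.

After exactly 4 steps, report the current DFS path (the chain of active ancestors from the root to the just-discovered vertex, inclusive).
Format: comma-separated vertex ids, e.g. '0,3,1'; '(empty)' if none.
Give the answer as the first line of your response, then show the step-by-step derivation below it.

1,7,0

step 1: discover 1; path=1; order=1
step 2: discover 2; path=1>2; order=1,2
step 3: discover 7; path=1>7; order=1,2,7
step 4: discover 0; path=1>7>0; order=1,2,7,0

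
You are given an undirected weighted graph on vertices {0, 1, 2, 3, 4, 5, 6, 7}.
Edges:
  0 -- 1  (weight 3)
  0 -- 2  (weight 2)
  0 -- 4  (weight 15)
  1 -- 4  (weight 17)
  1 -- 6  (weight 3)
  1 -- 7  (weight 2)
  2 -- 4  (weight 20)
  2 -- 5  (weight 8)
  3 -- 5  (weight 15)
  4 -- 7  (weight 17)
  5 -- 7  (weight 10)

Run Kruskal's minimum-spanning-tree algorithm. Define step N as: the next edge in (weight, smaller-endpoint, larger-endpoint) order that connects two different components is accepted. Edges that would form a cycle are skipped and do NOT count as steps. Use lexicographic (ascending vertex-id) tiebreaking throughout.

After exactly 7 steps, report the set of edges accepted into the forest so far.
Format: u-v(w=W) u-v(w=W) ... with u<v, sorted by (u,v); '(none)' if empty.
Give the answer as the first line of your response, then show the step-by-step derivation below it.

0-1(w=3) 0-2(w=2) 0-4(w=15) 1-6(w=3) 1-7(w=2) 2-5(w=8) 3-5(w=15)

step 1: add edge 0-2 (w=2); MST = {0-2(w=2)}
step 2: add edge 1-7 (w=2); MST = {0-2(w=2) 1-7(w=2)}
step 3: add edge 0-1 (w=3); MST = {0-1(w=3) 0-2(w=2) 1-7(w=2)}
step 4: add edge 1-6 (w=3); MST = {0-1(w=3) 0-2(w=2) 1-6(w=3) 1-7(w=2)}
step 5: add edge 2-5 (w=8); MST = {0-1(w=3) 0-2(w=2) 1-6(w=3) 1-7(w=2) 2-5(w=8)}
step 6: add edge 0-4 (w=15); MST = {0-1(w=3) 0-2(w=2) 0-4(w=15) 1-6(w=3) 1-7(w=2) 2-5(w=8)}
step 7: add edge 3-5 (w=15); MST = {0-1(w=3) 0-2(w=2) 0-4(w=15) 1-6(w=3) 1-7(w=2) 2-5(w=8) 3-5(w=15)}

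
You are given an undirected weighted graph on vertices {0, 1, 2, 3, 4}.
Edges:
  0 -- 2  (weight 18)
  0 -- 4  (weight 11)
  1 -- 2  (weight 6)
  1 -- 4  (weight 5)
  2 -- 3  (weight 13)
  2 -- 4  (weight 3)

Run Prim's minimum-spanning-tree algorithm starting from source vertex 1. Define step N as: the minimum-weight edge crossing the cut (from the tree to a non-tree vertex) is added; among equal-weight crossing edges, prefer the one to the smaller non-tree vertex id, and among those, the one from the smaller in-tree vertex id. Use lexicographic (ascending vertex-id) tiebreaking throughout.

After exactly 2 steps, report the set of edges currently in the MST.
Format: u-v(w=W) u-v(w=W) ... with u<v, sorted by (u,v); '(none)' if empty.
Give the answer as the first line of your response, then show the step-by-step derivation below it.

1-4(w=5) 2-4(w=3)

step 1: add edge 1-4 (w=5); MST = {1-4(w=5)}
step 2: add edge 2-4 (w=3); MST = {1-4(w=5) 2-4(w=3)}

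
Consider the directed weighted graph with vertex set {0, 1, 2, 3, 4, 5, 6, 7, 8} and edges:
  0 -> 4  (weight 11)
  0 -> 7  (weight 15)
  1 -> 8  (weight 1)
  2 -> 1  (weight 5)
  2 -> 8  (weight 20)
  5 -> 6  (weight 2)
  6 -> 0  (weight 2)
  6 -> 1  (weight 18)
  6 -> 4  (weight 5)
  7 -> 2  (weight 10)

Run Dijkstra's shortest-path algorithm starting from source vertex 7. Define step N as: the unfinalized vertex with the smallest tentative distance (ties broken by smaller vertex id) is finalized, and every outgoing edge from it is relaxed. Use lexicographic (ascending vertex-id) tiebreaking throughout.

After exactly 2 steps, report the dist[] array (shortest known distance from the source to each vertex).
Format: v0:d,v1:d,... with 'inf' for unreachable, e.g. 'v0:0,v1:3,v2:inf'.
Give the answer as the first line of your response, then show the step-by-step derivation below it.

v0:inf,v1:15,v2:10,v3:inf,v4:inf,v5:inf,v6:inf,v7:0,v8:30

step 1: dist = v0:inf,v1:inf,v2:10,v3:inf,v4:inf,v5:inf,v6:inf,v7:0,v8:inf
step 2: dist = v0:inf,v1:15,v2:10,v3:inf,v4:inf,v5:inf,v6:inf,v7:0,v8:30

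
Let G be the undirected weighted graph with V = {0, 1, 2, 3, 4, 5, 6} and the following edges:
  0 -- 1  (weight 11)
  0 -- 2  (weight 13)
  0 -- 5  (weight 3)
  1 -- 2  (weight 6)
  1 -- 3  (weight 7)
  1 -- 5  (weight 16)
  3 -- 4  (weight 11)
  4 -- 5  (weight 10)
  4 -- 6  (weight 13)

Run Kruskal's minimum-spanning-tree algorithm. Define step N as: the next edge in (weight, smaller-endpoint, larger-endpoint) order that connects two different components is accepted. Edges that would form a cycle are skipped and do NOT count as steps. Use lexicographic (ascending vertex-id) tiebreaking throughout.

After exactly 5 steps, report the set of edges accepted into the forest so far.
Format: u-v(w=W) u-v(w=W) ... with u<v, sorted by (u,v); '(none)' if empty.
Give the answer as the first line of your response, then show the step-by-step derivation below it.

0-1(w=11) 0-5(w=3) 1-2(w=6) 1-3(w=7) 4-5(w=10)

step 1: add edge 0-5 (w=3); MST = {0-5(w=3)}
step 2: add edge 1-2 (w=6); MST = {0-5(w=3) 1-2(w=6)}
step 3: add edge 1-3 (w=7); MST = {0-5(w=3) 1-2(w=6) 1-3(w=7)}
step 4: add edge 4-5 (w=10); MST = {0-5(w=3) 1-2(w=6) 1-3(w=7) 4-5(w=10)}
step 5: add edge 0-1 (w=11); MST = {0-1(w=11) 0-5(w=3) 1-2(w=6) 1-3(w=7) 4-5(w=10)}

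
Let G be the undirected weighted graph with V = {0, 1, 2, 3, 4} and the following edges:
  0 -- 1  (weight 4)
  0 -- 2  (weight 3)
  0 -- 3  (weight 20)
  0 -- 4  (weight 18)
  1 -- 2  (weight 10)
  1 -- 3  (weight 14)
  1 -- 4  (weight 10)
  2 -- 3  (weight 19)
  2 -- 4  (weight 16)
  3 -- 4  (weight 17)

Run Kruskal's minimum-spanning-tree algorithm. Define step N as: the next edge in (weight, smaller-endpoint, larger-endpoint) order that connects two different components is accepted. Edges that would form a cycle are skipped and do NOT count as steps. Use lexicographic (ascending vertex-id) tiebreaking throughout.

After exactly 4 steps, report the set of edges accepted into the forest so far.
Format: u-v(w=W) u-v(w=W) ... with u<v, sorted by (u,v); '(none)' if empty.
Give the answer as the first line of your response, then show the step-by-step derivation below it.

0-1(w=4) 0-2(w=3) 1-3(w=14) 1-4(w=10)

step 1: add edge 0-2 (w=3); MST = {0-2(w=3)}
step 2: add edge 0-1 (w=4); MST = {0-1(w=4) 0-2(w=3)}
step 3: add edge 1-4 (w=10); MST = {0-1(w=4) 0-2(w=3) 1-4(w=10)}
step 4: add edge 1-3 (w=14); MST = {0-1(w=4) 0-2(w=3) 1-3(w=14) 1-4(w=10)}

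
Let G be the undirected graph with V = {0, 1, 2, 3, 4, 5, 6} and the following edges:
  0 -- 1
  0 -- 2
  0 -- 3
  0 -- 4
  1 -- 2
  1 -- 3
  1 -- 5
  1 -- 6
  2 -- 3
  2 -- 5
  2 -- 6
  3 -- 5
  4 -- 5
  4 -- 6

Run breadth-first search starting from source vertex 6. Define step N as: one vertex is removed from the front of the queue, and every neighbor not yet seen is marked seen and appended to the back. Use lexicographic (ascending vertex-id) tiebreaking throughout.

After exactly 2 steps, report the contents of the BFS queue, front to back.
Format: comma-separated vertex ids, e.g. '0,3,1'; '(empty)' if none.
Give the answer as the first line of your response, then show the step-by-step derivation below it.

2,4,0,3,5

step 1: dequeue 6; queue=[1,2,4]; order=6
step 2: dequeue 1; queue=[2,4,0,3,5]; order=6,1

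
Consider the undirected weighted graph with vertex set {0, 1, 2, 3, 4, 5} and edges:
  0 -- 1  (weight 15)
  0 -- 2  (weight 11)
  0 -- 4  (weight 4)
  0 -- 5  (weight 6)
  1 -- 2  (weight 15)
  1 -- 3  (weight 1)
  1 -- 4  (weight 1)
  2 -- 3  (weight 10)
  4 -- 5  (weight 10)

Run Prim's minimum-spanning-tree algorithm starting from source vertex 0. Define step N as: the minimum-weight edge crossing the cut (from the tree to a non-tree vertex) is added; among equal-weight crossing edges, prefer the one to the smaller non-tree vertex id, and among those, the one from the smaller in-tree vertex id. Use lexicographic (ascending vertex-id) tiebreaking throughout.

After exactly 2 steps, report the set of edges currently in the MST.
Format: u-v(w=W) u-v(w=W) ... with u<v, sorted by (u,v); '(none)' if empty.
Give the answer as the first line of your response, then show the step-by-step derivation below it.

0-4(w=4) 1-4(w=1)

step 1: add edge 0-4 (w=4); MST = {0-4(w=4)}
step 2: add edge 1-4 (w=1); MST = {0-4(w=4) 1-4(w=1)}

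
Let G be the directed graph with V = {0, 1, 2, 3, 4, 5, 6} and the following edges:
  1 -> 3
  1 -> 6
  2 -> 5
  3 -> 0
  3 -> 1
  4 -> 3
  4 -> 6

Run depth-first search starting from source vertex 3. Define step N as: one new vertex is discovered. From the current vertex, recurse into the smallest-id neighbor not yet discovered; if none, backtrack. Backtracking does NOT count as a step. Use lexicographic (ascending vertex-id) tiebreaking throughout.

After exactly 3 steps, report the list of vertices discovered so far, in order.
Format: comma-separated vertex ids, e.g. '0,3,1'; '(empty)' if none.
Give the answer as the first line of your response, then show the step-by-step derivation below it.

3,0,1

step 1: discover 3; path=3; order=3
step 2: discover 0; path=3>0; order=3,0
step 3: discover 1; path=3>1; order=3,0,1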